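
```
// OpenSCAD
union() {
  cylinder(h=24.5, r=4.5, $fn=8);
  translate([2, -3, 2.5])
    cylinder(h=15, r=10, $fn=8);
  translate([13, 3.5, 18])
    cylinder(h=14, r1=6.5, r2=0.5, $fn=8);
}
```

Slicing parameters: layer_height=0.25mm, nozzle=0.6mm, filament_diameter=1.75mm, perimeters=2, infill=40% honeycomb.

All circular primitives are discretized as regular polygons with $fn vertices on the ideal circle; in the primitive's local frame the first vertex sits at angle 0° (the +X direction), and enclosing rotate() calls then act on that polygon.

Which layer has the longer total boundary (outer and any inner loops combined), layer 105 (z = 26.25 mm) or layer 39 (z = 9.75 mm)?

Layer 105 (z = 26.25): the cylinder is not intersected at this z (z outside [0, 24.5]); the cylinder at (2, -3) is not intersected at this z (z outside [2.5, 17.5]); the cone at (13, 3.5) contributes a regular 8-gon of circumradius 2.964 (interpolated between r1=6.5 and r2=0.5 at t=0.589) (perimeter = 2·8·2.964·sin(180°/8) = 18.15 mm); Merging all regions: only the cone at (13, 3.5) is present, so the union is just that shape — boundary = 18.15 mm. So its perimeter = 18.15 mm. Layer 39 (z = 9.75): the cylinder: section is a regular 8-gon, circumradius r=4.5 (perimeter = 2·8·4.500·sin(180°/8) = 27.55 mm); the r=10 cylinder at (2, -3) gives a regular 8-gon of circumradius 10 (constant along its height) (perimeter = 2·8·10.000·sin(180°/8) = 61.23 mm); the cone at (13, 3.5) is not intersected at this z (z outside [18, 32]); Combining (union): the r=4.5 cylinder lies entirely inside the r=10 cylinder at (2, -3), so the union is just the r=10 cylinder at (2, -3) — boundary = 61.23 mm. So its perimeter = 61.23 mm. Layer 39 is larger (61.23 vs 18.15 mm).

layer 39 (z = 9.75 mm)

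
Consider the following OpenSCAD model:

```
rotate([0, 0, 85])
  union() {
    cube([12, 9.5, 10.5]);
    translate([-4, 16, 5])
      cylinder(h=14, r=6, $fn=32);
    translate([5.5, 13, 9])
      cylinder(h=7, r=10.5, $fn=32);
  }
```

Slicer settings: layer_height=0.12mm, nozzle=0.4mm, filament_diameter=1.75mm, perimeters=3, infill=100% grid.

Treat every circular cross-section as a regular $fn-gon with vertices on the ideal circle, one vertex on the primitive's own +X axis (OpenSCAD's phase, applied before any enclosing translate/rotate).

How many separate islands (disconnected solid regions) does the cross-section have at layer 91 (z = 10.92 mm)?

1

At z = 10.92 mm: the cube does not reach this height (z outside [0, 10.5]); the cylinder at (-4, 16): section is a regular 32-gon, circumradius r=6; the r=10.5 cylinder at (5.5, 13) gives a regular 32-gon of circumradius 10.5 (constant along its height); Combining (union): the regions partially overlap (shared area 55.15 mm²), so overlapping operands fuse into one piece — 1 connected region; (rotated 85° about Z; rotation is an isometry so areas/perimeters/island counts are preserved). Overall, the cross-section is a single solid region. Island count = 1.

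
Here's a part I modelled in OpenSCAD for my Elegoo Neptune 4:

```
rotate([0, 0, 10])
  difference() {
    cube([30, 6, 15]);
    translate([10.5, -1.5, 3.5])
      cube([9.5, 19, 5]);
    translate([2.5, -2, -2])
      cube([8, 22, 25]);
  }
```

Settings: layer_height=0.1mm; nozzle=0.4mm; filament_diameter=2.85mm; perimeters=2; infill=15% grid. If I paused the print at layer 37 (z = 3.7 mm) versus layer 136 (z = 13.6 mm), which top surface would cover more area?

Layer 37 (z = 3.7): the cube is present — its section is the full 30×6 rectangle (area 180.00 mm²); the cube at (10.5, -1.5) (footprint 9.5×19) is included at this height (area 180.50 mm²); the cube at (2.5, -2) (footprint 8×22) is included at this height (area 176.00 mm²); Taking the first minus the rest: starting from the 30×6 cube (180.00 mm²), the 9.5×19 cube at (10.5, -1.5) partially overlaps it — only the 57.00 mm² overlap (of its 180.50 mm²) is removed, clipping the outline; the 8×22 cube at (2.5, -2) partially overlaps it — only the 48.00 mm² overlap (of its 176.00 mm²) is removed, clipping the outline — area = 75.00 mm²; (rotated 10° about Z; rotation is an isometry so areas/perimeters/island counts are preserved). So its area = 75.00 mm². Layer 136 (z = 13.6): the cube (footprint 30×6) is included at this height (area 180.00 mm²); the cube at (10.5, -1.5) is not intersected at this z (z outside [3.5, 8.5]); the cube at (2.5, -2) is present — its section is the full 8×22 rectangle (area 176.00 mm²); After the difference (first − rest): starting from the 30×6 cube (180.00 mm²), the 8×22 cube at (2.5, -2) partially overlaps it — only the 48.00 mm² overlap (of its 176.00 mm²) is removed, clipping the outline — area = 132.00 mm²; (rotated 10° about Z; rotation is an isometry so areas/perimeters/island counts are preserved). So its area = 132.00 mm². Layer 136 is larger (132.00 vs 75.00 mm²).

layer 136 (z = 13.6 mm)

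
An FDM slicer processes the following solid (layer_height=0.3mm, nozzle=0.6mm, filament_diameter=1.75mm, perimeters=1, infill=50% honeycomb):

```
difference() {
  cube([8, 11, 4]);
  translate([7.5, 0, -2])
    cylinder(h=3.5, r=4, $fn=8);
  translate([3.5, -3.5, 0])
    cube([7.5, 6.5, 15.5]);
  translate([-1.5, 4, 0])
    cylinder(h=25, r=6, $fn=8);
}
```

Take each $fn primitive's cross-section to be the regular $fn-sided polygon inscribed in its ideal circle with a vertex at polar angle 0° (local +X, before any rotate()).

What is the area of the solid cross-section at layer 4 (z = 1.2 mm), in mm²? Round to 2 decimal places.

41.65 mm²

At z = 1.2 mm: the cube (footprint 8×11) is included at this height (area 88.00 mm²); the cylinder at (7.5, 0): section is a regular 8-gon, circumradius r=4 (area = (8/2)·4.000²·sin(360°/8) = 45.25 mm²); the 7.5×6.5 cube at (3.5, -3.5) contributes its full rectangle (area 48.75 mm²); the cylinder at (-1.5, 4): section is a regular 8-gon, circumradius r=6 (area = (8/2)·6.000²·sin(360°/8) = 101.82 mm²); After the difference (first − rest): starting from the 8×11 cube (88.00 mm²), the r=4 cylinder at (7.5, 0) partially overlaps it — only the 13.26 mm² overlap (of its 45.25 mm²) is removed, clipping the outline; the 7.5×6.5 cube at (3.5, -3.5) partially overlaps it — only the 1.89 mm² overlap (of its 48.75 mm²) is removed, clipping the outline; the r=6 cylinder at (-1.5, 4) partially overlaps it — only the 31.19 mm² overlap (of its 101.82 mm²) is removed, clipping the outline — area = 41.65 mm². Overall, the cross-section has 2 separate islands. Net area = 41.65 mm².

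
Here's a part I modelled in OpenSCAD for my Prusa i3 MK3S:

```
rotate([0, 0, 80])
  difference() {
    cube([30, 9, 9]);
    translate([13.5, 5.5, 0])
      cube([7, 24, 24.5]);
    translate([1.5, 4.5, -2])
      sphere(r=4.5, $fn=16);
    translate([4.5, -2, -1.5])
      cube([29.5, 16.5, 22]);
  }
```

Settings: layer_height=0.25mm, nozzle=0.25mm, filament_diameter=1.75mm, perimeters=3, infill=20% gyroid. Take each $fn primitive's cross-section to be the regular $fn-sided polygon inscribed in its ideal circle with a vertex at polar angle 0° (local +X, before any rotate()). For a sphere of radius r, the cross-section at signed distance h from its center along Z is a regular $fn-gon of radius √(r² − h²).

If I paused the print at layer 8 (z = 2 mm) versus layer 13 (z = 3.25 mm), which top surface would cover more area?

Layer 8 (z = 2): the cube (footprint 30×9) is included at this height (area 270.00 mm²); the cube at (13.5, 5.5) is present — its section is the full 7×24 rectangle (area 168.00 mm²); the sphere at (1.5, 4.5): section is a regular 16-gon, circumradius = √(r²−h²) = √(4.5²−4²) = 2.062 (area = (16/2)·2.062²·sin(360°/16) = 13.01 mm²); the cube at (4.5, -2) is present — its section is the full 29.5×16.5 rectangle (area 486.75 mm²); Taking the first minus the rest: starting from the 30×9 cube (270.00 mm²), the 7×24 cube at (13.5, 5.5) partially overlaps it — only the 24.50 mm² overlap (of its 168.00 mm²) is removed, clipping the outline; the r=4.5 sphere at (1.5, 4.5) partially overlaps it — only the 12.00 mm² overlap (of its 13.01 mm²) is removed, clipping the outline; the 29.5×16.5 cube at (4.5, -2) partially overlaps it — only the 205.00 mm² overlap (of its 486.75 mm²) is removed, clipping the outline — area = 28.50 mm²; (rotated 80° about Z; rotation is an isometry so areas/perimeters/island counts are preserved). So its area = 28.50 mm². Layer 13 (z = 3.25): the 30×9 cube contributes its full rectangle (area 270.00 mm²); the 7×24 cube at (13.5, 5.5) contributes its full rectangle (area 168.00 mm²); the sphere at (1.5, 4.5) is not intersected at this z (|z−center|=5.250 > r=4.5); the 29.5×16.5 cube at (4.5, -2) contributes its full rectangle (area 486.75 mm²); After the difference (first − rest): starting from the 30×9 cube (270.00 mm²), the 7×24 cube at (13.5, 5.5) partially overlaps it — only the 24.50 mm² overlap (of its 168.00 mm²) is removed, clipping the outline; the 29.5×16.5 cube at (4.5, -2) partially overlaps it — only the 205.00 mm² overlap (of its 486.75 mm²) is removed, clipping the outline — area = 40.50 mm²; (rotated 80° about Z; rotation is an isometry so areas/perimeters/island counts are preserved). So its area = 40.50 mm². Layer 13 is larger (40.50 vs 28.50 mm²).

layer 13 (z = 3.25 mm)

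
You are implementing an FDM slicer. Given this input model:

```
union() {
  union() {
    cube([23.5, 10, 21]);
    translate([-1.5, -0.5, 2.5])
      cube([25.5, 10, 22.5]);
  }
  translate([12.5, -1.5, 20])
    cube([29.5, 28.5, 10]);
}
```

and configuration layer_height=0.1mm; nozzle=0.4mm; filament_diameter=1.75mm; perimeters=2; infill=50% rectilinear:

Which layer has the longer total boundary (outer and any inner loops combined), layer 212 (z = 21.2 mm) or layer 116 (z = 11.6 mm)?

Layer 212 (z = 21.2): the cube does not reach this height (z outside [0, 21]); the 25.5×10 cube at (-1.5, -0.5) contributes its full rectangle (perimeter 71.00 mm); Taking the union: only the 25.5×10 cube at (-1.5, -0.5) is present, so the union is just that shape — boundary = 71.00 mm; the cube at (12.5, -1.5) (footprint 29.5×28.5) is included at this height (perimeter 116.00 mm); Combining (union): the regions partially overlap (shared area 115.00 mm²), so the edge portions inside another operand are dropped and the merged outline is re-measured after clipping — boundary = 144.00 mm. So its perimeter = 144.00 mm. Layer 116 (z = 11.6): the cube is present — its section is the full 23.5×10 rectangle (perimeter 67.00 mm); the cube at (-1.5, -0.5) is present — its section is the full 25.5×10 rectangle (perimeter 71.00 mm); Taking the union: the regions partially overlap (shared area 223.25 mm²), so the edge portions inside another operand are dropped and the merged outline is re-measured after clipping — boundary = 72.00 mm; the cube at (12.5, -1.5) does not reach this height (z outside [20, 30]); Combining (union): only the result so far is present, so the union is just that shape — boundary = 72.00 mm. So its perimeter = 72.00 mm. Layer 212 is larger (144.00 vs 72.00 mm).

layer 212 (z = 21.2 mm)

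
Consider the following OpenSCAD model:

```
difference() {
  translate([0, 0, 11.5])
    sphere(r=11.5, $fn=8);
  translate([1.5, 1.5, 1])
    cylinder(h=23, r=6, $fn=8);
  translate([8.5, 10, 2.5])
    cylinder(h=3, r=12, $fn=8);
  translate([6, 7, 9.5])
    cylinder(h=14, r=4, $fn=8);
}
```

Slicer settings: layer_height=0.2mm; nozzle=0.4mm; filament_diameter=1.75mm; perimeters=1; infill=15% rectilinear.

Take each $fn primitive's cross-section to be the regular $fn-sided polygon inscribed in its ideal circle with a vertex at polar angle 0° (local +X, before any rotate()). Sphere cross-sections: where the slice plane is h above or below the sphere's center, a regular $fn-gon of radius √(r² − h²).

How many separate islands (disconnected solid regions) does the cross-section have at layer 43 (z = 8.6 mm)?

1

At z = 8.6 mm: the sphere: section is a regular 8-gon, circumradius = √(r²−h²) = √(11.5²−2.9²) = 11.128; the r=6 cylinder at (1.5, 1.5) gives a regular 8-gon of circumradius 6 (constant along its height); the cylinder at (8.5, 10) does not reach this height (z outside [2.5, 5.5]); the cylinder at (6, 7) is absent (z outside [9.5, 23.5]); Taking the first minus the rest: starting from the r=11.5 sphere, the r=6 cylinder at (1.5, 1.5) lies wholly inside it (removes its full 101.82 mm² and its 36.74 mm outline becomes a hole wall) — 1 connected region with 1 hole. Overall, the cross-section is one region with 1 hole. Island count = 1.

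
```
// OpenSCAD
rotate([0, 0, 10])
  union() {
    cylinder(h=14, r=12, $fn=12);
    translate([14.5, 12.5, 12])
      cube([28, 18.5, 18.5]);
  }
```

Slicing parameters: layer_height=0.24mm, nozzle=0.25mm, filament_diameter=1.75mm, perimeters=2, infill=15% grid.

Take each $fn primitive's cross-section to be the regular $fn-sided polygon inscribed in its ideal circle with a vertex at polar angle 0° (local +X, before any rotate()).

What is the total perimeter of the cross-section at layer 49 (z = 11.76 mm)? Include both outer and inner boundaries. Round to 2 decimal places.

At z = 11.76 mm: the r=12 cylinder contributes a regular 12-gon of circumradius 12 (perimeter = 2·12·12.000·sin(180°/12) = 74.54 mm); the cube at (14.5, 12.5) is not intersected at this z (z outside [12, 30.5]); Merging all regions: only the r=12 cylinder is present, so the union is just that shape — boundary = 74.54 mm; (whole slice rotated 10° about Z — lengths, areas and connectivity unchanged). Overall, the cross-section is a single solid region. Total boundary length (outer) = 74.54 mm.

74.54 mm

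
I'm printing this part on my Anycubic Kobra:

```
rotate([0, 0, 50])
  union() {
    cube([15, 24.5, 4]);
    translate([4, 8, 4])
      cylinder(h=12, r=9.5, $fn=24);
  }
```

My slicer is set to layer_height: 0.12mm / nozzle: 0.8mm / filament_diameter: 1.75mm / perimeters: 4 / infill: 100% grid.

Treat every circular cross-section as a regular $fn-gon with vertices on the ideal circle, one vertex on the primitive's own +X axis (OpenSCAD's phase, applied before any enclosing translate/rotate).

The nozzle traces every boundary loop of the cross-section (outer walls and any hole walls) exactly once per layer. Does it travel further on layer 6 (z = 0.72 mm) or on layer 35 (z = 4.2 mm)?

layer 6 (z = 0.72 mm)

Layer 6 (z = 0.72): the cube (footprint 15×24.5) is included at this height (perimeter 79.00 mm); the cylinder at (4, 8) does not reach this height (z outside [4, 16]); Combining (union): only the 15×24.5 cube is present, so the union is just that shape — boundary = 79.00 mm; (whole slice rotated 50° about Z — lengths, areas and connectivity unchanged). So its perimeter = 79.00 mm. Layer 35 (z = 4.2): the cube does not reach this height (z outside [0, 4]); the r=9.5 cylinder at (4, 8) contributes a regular 24-gon of circumradius 9.5 (perimeter = 2·24·9.500·sin(180°/24) = 59.52 mm); Taking the union: only the r=9.5 cylinder at (4, 8) is present, so the union is just that shape — boundary = 59.52 mm; (whole slice rotated 50° about Z — lengths, areas and connectivity unchanged). So its perimeter = 59.52 mm. Layer 6 is larger (79.00 vs 59.52 mm).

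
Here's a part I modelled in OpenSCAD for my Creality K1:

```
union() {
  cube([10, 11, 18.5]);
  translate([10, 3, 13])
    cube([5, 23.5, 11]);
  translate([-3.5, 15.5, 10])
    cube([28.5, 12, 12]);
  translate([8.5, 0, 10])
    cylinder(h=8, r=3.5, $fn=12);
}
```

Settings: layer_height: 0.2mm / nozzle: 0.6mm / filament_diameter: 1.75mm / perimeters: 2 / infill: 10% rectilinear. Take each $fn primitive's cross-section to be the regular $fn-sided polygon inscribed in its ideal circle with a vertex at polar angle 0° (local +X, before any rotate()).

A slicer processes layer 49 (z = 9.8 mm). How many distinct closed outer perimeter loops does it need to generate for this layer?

At z = 9.8 mm: the 10×11 cube contributes its full rectangle; the cube at (10, 3) is absent (z outside [13, 24]); the cube at (-3.5, 15.5) is absent (z outside [10, 22]); the cylinder at (8.5, 0) is not intersected at this z (z outside [10, 18]); Merging all regions: only the 10×11 cube is present, so the union is just that shape — 1 connected region. The result has 1 disconnected region.

1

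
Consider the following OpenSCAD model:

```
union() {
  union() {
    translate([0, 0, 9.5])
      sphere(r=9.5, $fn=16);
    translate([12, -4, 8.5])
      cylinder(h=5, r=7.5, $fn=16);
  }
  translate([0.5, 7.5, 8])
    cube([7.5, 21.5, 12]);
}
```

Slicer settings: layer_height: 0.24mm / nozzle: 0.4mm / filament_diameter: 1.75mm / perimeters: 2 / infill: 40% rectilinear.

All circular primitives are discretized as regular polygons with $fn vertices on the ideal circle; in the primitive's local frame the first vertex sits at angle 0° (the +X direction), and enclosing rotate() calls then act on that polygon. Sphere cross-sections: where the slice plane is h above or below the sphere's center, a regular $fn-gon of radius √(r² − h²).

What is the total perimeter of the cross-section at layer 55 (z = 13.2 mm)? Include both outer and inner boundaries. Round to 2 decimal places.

At z = 13.2 mm: the sphere: section is a regular 16-gon, circumradius = √(r²−h²) = √(9.5²−3.7²) = 8.750 (perimeter = 2·16·8.750·sin(180°/16) = 54.62 mm); the cylinder at (12, -4): section is a regular 16-gon, circumradius r=7.5 (perimeter = 2·16·7.500·sin(180°/16) = 46.82 mm); Combining (union): the regions partially overlap (shared area 22.71 mm²), so the edge portions inside another operand are dropped and the merged outline is re-measured after clipping — boundary = 80.17 mm; the 7.5×21.5 cube at (0.5, 7.5) contributes its full rectangle (perimeter 58.00 mm); Taking the union: the regions partially overlap (shared area 2.72 mm²), so the edge portions inside another operand are dropped and the merged outline is re-measured after clipping — boundary = 129.34 mm. Overall, the cross-section is a single solid region. Total boundary length (outer) = 129.34 mm.

129.34 mm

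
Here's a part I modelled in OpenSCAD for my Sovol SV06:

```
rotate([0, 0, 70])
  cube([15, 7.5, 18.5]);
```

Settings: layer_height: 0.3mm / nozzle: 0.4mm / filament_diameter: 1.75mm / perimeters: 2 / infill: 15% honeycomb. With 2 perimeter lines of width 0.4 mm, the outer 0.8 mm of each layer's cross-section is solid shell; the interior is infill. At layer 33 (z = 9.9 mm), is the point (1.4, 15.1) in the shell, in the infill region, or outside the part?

shell

At z = 9.9 mm: the cube is present — its section is the full 15×7.5 rectangle; (whole slice rotated 70° about Z — lengths, areas and connectivity unchanged). Overall, the cross-section is a single solid region. Undo the 70° rotation: the query point maps to (14.668, 3.849) in the un-rotated model frame. The nearest boundary edge runs (15.00, 0.00)→(15.00, 7.50); distance from the point to it = 0.33 mm. The point is inside the cross-section, 0.33 mm from the nearest boundary — within the 0.8 mm shell band (2 × 0.4).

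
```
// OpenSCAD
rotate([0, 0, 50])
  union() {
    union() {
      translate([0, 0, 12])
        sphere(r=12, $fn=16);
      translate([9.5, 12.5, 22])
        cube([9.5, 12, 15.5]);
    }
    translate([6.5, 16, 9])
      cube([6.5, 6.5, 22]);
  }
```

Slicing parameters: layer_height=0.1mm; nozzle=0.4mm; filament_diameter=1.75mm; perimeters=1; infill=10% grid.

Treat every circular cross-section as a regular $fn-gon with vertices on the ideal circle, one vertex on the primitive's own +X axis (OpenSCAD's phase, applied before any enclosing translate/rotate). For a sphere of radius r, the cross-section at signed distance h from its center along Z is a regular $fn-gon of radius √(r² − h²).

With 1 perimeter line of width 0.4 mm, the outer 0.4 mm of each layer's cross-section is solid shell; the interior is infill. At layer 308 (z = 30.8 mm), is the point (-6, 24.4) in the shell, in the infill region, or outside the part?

At z = 30.8 mm: the sphere does not reach this height (|z−center|=18.800 > r=12); the cube at (9.5, 12.5) (footprint 9.5×12) is included at this height; Taking the union: only the 9.5×12 cube at (9.5, 12.5) is present, so the union is just that shape — 1 connected region; the 6.5×6.5 cube at (6.5, 16) contributes its full rectangle; Merging all regions: the regions partially overlap (shared area 22.75 mm²), so overlapping operands fuse into one piece — 1 connected region; (whole slice rotated 50° about Z — lengths, areas and connectivity unchanged). Overall, the cross-section is a single solid region. Undo the 50° rotation: the query point maps to (14.835, 20.280) in the un-rotated model frame. The nearest boundary edge runs (19.00, 24.50)→(19.00, 12.50); distance from the point to it = 4.17 mm. The point is inside the cross-section and 4.17 mm from the nearest boundary — more than the 0.4 mm shell width (1 × 0.4), so it's in the infill interior.

infill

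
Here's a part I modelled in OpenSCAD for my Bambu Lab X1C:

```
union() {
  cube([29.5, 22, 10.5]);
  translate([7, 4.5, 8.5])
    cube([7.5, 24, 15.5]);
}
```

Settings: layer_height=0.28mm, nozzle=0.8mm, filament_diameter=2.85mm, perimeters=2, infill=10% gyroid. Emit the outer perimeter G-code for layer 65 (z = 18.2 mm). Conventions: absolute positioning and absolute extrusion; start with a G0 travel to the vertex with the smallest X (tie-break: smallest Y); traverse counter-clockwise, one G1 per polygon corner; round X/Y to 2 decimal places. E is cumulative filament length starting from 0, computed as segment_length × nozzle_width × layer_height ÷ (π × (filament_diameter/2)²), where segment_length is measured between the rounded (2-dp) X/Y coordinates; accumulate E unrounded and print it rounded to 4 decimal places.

At z = 18.2 mm: the cube does not reach this height (z outside [0, 10.5]); the 7.5×24 cube at (7, 4.5) contributes its full rectangle; Taking the union: only the 7.5×24 cube at (7, 4.5) is present, so the union is just that shape — 1 connected region. The outline is a single polygon with 4 vertices. Extrusion per mm of travel: 0.8 × 0.28 / (π × 1.425²) = 0.035113. Accumulating E over each segment gives final E = 2.2121.

G0 X7.00 Y4.50 Z18.20
G1 X14.50 Y4.50 E0.2633
G1 X14.50 Y28.50 E1.1061
G1 X7.00 Y28.50 E1.3694
G1 X7.00 Y4.50 E2.2121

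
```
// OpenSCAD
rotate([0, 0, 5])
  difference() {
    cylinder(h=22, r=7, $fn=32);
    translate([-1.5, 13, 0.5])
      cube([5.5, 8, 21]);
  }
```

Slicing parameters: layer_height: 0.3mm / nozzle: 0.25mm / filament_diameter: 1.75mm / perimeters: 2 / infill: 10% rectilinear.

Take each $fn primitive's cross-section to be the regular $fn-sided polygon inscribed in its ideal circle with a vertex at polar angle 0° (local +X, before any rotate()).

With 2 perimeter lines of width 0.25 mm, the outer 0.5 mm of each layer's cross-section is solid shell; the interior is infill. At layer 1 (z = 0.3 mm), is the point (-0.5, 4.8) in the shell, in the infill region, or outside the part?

infill

At z = 0.3 mm: the cylinder: section is a regular 32-gon, circumradius r=7; the cube at (-1.5, 13) does not reach this height (z outside [0.5, 21.5]); Subtracting the remaining from the first: none of the subtracted shapes is present at this height, so the r=7 cylinder is unchanged — 1 connected region; (whole slice rotated 5° about Z — lengths, areas and connectivity unchanged). Overall, the cross-section is a single solid region. Undo the 5° rotation: the query point maps to (-0.080, 4.825) in the un-rotated model frame. The nearest boundary edge runs (0.00, 7.00)→(-1.37, 6.87); distance from the point to it = 2.16 mm. The point is inside the cross-section and 2.16 mm from the nearest boundary — more than the 0.5 mm shell width (2 × 0.25), so it's in the infill interior.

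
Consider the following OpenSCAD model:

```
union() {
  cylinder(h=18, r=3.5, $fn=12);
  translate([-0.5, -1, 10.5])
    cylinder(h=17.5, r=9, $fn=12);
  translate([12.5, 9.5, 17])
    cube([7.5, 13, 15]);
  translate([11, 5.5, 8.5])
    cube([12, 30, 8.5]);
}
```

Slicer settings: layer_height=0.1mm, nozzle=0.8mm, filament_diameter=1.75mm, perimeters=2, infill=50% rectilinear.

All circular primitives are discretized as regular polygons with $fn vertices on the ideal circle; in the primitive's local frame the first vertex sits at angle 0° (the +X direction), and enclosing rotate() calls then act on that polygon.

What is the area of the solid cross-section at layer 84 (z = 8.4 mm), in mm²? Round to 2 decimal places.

At z = 8.4 mm: the cylinder: section is a regular 12-gon, circumradius r=3.5 (area = (12/2)·3.500²·sin(360°/12) = 36.75 mm²); the cylinder at (-0.5, -1) is absent (z outside [10.5, 28]); the cube at (12.5, 9.5) does not reach this height (z outside [17, 32]); the cube at (11, 5.5) is absent (z outside [8.5, 17]); Taking the union: only the r=3.5 cylinder is present, so the union is just that shape — area = 36.75 mm². Overall, the cross-section is a single solid region. Net area = 36.75 mm².

36.75 mm²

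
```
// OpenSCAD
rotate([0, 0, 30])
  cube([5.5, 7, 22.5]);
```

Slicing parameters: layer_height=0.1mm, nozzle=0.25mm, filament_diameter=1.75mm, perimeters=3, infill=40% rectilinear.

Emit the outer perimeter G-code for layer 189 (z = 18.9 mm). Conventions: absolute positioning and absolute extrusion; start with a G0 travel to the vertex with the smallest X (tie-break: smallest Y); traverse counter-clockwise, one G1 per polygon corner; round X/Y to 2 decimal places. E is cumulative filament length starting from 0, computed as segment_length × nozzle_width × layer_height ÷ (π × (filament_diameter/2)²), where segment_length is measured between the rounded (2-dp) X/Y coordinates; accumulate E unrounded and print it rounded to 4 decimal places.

G0 X-3.50 Y6.06 Z18.90
G1 X0.00 Y0.00 E0.0727
G1 X4.76 Y2.75 E0.1299
G1 X1.26 Y8.81 E0.2026
G1 X-3.50 Y6.06 E0.2597

At z = 18.9 mm: the cube (footprint 5.5×7) is included at this height; (whole slice rotated 30° about Z — lengths, areas and connectivity unchanged). The outline is a single polygon with 4 vertices. Extrusion per mm of travel: 0.25 × 0.1 / (π × 0.875²) = 0.010394. Accumulating E over each segment gives final E = 0.2597.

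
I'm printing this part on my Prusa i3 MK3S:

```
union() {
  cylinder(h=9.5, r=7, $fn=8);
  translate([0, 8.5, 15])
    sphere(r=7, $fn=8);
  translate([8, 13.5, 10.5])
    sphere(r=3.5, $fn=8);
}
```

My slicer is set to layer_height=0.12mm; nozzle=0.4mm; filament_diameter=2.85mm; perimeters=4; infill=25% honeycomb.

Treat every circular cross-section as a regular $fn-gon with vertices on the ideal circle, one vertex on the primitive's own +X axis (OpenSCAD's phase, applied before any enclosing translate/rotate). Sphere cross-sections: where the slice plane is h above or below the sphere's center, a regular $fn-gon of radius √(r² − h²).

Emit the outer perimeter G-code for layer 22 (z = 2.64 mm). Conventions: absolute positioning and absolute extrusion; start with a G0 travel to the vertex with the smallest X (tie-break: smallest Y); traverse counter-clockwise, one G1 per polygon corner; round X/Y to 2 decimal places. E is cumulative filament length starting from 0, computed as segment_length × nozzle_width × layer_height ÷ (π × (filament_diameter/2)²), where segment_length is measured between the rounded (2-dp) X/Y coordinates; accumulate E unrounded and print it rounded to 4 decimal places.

G0 X-7.00 Y0.00 Z2.64
G1 X-4.95 Y-4.95 E0.0403
G1 X0.00 Y-7.00 E0.0806
G1 X4.95 Y-4.95 E0.1209
G1 X7.00 Y0.00 E0.1613
G1 X4.95 Y4.95 E0.2016
G1 X0.00 Y7.00 E0.2419
G1 X-4.95 Y4.95 E0.2822
G1 X-7.00 Y0.00 E0.3225

At z = 2.64 mm: the cylinder: section is a regular 8-gon, circumradius r=7; the sphere at (0, 8.5) is not intersected at this z (|z−center|=12.360 > r=7); the sphere at (8, 13.5) is absent (|z−center|=7.860 > r=3.5); Merging all regions: only the r=7 cylinder is present, so the union is just that shape — 1 connected region. The outline is a single polygon with 8 vertices. Extrusion per mm of travel: 0.4 × 0.12 / (π × 1.425²) = 0.007524. Accumulating E over each segment gives final E = 0.3225.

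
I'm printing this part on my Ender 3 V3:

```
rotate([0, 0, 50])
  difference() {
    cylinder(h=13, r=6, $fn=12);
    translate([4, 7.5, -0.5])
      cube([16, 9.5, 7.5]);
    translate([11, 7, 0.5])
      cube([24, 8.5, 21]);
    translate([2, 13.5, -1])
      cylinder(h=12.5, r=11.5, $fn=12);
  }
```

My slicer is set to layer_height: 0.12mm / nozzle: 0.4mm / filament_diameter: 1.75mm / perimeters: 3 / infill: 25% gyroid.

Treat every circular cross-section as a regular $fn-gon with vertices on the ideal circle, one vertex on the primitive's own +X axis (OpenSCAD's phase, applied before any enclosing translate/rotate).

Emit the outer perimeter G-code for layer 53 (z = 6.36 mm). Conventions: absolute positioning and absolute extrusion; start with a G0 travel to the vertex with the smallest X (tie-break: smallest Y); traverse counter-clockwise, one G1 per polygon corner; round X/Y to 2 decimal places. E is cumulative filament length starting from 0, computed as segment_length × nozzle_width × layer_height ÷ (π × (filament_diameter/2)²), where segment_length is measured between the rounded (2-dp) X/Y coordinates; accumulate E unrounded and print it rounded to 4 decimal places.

At z = 6.36 mm: the r=6 cylinder gives a regular 12-gon of circumradius 6 (constant along its height); the cube at (4, 7.5) is present — its section is the full 16×9.5 rectangle; the cube at (11, 7) (footprint 24×8.5) is included at this height; the cylinder at (2, 13.5): section is a regular 12-gon, circumradius r=11.5; Subtracting the remaining from the first: starting from the r=6 cylinder, the 16×9.5 cube at (4, 7.5) misses the remaining region (no effect); the 24×8.5 cube at (11, 7) misses the remaining region (no effect); the r=11.5 cylinder at (2, 13.5) partially overlaps it — only the 22.72 mm² overlap (of its 396.75 mm²) is removed, clipping the outline — 1 connected region; (rotated 50° about Z; rotation is an isometry so areas/perimeters/island counts are preserved). The outline is a single polygon with 12 vertices. Extrusion per mm of travel: 0.4 × 0.12 / (π × 0.875²) = 0.019956. Accumulating E over each segment gives final E = 0.7197.

G0 X-5.76 Y-0.65 Z6.36
G1 X-5.64 Y-2.05 E0.0280
G1 X-3.86 Y-4.60 E0.0901
G1 X-1.04 Y-5.91 E0.1522
G1 X2.05 Y-5.64 E0.2141
G1 X4.60 Y-3.86 E0.2761
G1 X5.91 Y-1.04 E0.3382
G1 X5.64 Y2.05 E0.4001
G1 X3.86 Y4.60 E0.4621
G1 X1.17 Y5.85 E0.5213
G1 X-0.25 Y2.82 E0.5881
G1 X-5.12 Y-0.60 E0.7069
G1 X-5.76 Y-0.65 E0.7197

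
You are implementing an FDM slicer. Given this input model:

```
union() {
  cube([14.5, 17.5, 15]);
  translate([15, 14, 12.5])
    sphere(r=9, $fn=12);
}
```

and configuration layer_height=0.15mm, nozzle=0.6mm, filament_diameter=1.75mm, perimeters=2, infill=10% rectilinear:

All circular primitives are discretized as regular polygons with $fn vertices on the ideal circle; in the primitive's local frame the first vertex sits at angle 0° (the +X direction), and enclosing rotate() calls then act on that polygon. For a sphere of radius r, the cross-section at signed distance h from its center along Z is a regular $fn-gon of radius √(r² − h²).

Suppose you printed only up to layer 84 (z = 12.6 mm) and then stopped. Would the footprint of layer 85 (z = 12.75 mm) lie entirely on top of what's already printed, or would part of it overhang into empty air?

entirely on top

Compare the two slices. At z = 12.6: the cube is present — its section is the full 14.5×17.5 rectangle (area 253.75 mm²); the r=9 sphere at (15, 14) contributes a regular 12-gon of circumradius √(9²−0.1²) = 8.999 (area = (12/2)·8.999²·sin(360°/12) = 242.97 mm²); Merging all regions: the regions partially overlap — summed areas 496.72 mm² minus the doubly-counted overlap 84.38 mm² gives 412.34 mm² — area = 412.34 mm². At z = 12.75: the 14.5×17.5 cube contributes its full rectangle (area 253.75 mm²); the r=9 sphere at (15, 14) slices to a regular 12-gon of circumradius 8.997 (√(r²−h²) with h=0.25 from center) (area = (12/2)·8.997²·sin(360°/12) = 242.81 mm²); Merging all regions: the regions partially overlap — summed areas 496.56 mm² minus the doubly-counted overlap 84.34 mm² gives 412.23 mm² — area = 412.23 mm². Checking containment: the cross-section at z = 12.75 is a subset of the cross-section at z = 12.6.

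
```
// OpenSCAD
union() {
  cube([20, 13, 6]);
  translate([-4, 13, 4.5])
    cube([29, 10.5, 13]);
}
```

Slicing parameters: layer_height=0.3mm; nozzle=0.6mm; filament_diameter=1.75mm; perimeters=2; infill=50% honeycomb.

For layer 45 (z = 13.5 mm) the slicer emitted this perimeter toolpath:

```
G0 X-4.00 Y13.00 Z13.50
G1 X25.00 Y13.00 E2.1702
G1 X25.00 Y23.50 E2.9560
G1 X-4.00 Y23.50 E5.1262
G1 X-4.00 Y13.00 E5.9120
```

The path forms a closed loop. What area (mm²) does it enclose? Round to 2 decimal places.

304.50 mm²

Apply the shoelace formula to the sequence of (X, Y) vertices; enclosed area = 304.50 mm².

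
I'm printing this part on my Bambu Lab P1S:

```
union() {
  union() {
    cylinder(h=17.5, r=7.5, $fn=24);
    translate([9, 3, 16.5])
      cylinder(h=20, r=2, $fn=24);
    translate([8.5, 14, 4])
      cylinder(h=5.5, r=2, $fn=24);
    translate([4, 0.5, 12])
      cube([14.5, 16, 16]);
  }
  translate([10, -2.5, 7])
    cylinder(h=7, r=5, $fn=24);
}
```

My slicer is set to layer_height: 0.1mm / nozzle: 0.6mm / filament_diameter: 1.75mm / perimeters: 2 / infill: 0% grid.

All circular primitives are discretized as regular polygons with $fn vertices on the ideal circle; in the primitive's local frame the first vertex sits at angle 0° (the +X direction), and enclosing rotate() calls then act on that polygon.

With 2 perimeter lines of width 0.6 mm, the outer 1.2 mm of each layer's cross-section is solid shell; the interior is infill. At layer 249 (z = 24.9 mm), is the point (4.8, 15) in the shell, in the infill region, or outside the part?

At z = 24.9 mm: the cylinder does not reach this height (z outside [0, 17.5]); the cylinder at (9, 3): section is a regular 24-gon, circumradius r=2; the cylinder at (8.5, 14) does not reach this height (z outside [4, 9.5]); the 14.5×16 cube at (4, 0.5) contributes its full rectangle; Merging all regions: the r=2 cylinder at (9, 3) lies entirely inside the 14.5×16 cube at (4, 0.5), so the union is just the 14.5×16 cube at (4, 0.5) — 1 connected region; the cylinder at (10, -2.5) is absent (z outside [7, 14]); Taking the union: only that combined region is present, so the union is just that shape — 1 connected region. Overall, the cross-section is a single solid region. The nearest boundary edge runs (4.00, 0.50)→(4.00, 16.50); distance from the point to it = 0.80 mm. The point is inside the cross-section, 0.80 mm from the nearest boundary — within the 1.2 mm shell band (2 × 0.6).

shell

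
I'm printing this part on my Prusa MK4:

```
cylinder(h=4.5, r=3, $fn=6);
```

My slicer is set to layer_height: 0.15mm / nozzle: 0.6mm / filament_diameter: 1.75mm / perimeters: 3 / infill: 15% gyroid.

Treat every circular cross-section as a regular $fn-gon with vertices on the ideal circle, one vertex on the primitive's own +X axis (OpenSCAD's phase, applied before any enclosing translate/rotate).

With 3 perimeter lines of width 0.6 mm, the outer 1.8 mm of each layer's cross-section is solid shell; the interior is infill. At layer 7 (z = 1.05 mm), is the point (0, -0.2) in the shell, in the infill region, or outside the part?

infill

At z = 1.05 mm: the r=3 cylinder contributes a regular 6-gon of circumradius 3. Overall, the cross-section is a single solid region. The nearest boundary edge runs (-1.50, -2.60)→(1.50, -2.60); distance from the point to it = 2.40 mm. The point is inside the cross-section and 2.40 mm from the nearest boundary — more than the 1.8 mm shell width (3 × 0.6), so it's in the infill interior.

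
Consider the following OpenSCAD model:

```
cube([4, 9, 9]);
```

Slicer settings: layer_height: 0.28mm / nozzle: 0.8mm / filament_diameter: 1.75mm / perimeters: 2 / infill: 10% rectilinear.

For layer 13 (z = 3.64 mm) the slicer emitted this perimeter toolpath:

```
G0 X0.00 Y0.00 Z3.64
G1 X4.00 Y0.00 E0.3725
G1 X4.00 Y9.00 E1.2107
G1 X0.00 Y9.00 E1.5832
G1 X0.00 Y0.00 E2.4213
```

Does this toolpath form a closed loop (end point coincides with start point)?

yes

Start point (G0): (0.00, 0.00). End point (last G1): the path returns to the start — closed.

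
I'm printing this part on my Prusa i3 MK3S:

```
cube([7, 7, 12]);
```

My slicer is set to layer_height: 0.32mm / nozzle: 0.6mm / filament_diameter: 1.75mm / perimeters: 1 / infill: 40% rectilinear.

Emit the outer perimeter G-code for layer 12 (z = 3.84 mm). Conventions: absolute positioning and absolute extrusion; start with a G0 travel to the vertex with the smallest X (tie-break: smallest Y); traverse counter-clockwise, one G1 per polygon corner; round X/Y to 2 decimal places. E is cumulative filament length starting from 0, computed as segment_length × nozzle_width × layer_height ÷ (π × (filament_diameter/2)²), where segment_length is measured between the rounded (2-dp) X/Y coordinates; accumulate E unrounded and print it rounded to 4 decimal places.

G0 X0.00 Y0.00 Z3.84
G1 X7.00 Y0.00 E0.5588
G1 X7.00 Y7.00 E1.1175
G1 X0.00 Y7.00 E1.6763
G1 X0.00 Y0.00 E2.2351

At z = 3.84 mm: the 7×7 cube contributes its full rectangle. The outline is a single polygon with 4 vertices. Extrusion per mm of travel: 0.6 × 0.32 / (π × 0.875²) = 0.079824. Accumulating E over each segment gives final E = 2.2351.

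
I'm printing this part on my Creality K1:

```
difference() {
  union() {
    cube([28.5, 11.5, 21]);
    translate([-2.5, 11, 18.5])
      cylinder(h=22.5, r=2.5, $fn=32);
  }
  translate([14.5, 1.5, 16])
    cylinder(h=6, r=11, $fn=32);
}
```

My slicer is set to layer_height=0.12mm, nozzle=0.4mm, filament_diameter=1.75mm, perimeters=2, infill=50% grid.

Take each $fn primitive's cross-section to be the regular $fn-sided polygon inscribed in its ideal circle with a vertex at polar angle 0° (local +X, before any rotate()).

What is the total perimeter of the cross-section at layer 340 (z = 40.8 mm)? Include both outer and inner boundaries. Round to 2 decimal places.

At z = 40.8 mm: the cube does not reach this height (z outside [0, 21]); the cylinder at (-2.5, 11): section is a regular 32-gon, circumradius r=2.5 (perimeter = 2·32·2.500·sin(180°/32) = 15.68 mm); Combining (union): only the r=2.5 cylinder at (-2.5, 11) is present, so the union is just that shape — boundary = 15.68 mm; the cylinder at (14.5, 1.5) is not intersected at this z (z outside [16, 22]); Taking the first minus the rest: none of the subtracted shapes is present at this height, so that combined region is unchanged — boundary = 15.68 mm. Overall, the cross-section is a single solid region. Total boundary length (outer) = 15.68 mm.

15.68 mm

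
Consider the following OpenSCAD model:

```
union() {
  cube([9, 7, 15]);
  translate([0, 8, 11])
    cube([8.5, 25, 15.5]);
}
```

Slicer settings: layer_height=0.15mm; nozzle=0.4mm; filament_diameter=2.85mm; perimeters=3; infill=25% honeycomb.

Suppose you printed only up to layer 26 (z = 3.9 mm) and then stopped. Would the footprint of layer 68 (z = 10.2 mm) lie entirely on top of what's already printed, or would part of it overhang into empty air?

Compare the two slices. At z = 3.9: the cube (footprint 9×7) is included at this height (area 63.00 mm²); the cube at (0, 8) does not reach this height (z outside [11, 26.5]); Taking the union: only the 9×7 cube is present, so the union is just that shape — area = 63.00 mm². At z = 10.2: the 9×7 cube contributes its full rectangle (area 63.00 mm²); the cube at (0, 8) is absent (z outside [11, 26.5]); Combining (union): only the 9×7 cube is present, so the union is just that shape — area = 63.00 mm². Checking containment: the cross-section at z = 10.2 is a subset of the cross-section at z = 3.9.

entirely on top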